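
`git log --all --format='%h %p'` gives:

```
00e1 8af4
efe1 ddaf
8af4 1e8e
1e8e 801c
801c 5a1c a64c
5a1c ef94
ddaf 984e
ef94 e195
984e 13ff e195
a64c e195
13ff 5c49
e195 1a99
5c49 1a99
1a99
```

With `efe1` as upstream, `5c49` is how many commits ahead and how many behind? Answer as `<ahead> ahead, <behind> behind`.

0 ahead, 5 behind

Reachable from 5c49: {1a99, 5c49}.
Reachable from efe1: {13ff, 1a99, 5c49, 984e, ddaf, e195, efe1}.
Only in 5c49's history (ahead): {} — 0.
Only in efe1's history (behind): {13ff, 984e, ddaf, e195, efe1} — 5.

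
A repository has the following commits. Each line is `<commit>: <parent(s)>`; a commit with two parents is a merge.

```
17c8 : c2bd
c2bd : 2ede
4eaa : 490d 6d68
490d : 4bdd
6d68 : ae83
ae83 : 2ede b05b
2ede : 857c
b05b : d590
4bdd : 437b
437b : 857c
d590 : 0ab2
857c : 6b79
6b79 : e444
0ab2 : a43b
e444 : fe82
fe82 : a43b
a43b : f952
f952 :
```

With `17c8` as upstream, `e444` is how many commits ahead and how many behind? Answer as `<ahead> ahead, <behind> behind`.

Reachable from e444: {a43b, e444, f952, fe82}.
Reachable from 17c8: {17c8, 2ede, 6b79, 857c, a43b, c2bd, e444, f952, fe82}.
Only in e444's history (ahead): {} — 0.
Only in 17c8's history (behind): {17c8, 2ede, 6b79, 857c, c2bd} — 5.

0 ahead, 5 behind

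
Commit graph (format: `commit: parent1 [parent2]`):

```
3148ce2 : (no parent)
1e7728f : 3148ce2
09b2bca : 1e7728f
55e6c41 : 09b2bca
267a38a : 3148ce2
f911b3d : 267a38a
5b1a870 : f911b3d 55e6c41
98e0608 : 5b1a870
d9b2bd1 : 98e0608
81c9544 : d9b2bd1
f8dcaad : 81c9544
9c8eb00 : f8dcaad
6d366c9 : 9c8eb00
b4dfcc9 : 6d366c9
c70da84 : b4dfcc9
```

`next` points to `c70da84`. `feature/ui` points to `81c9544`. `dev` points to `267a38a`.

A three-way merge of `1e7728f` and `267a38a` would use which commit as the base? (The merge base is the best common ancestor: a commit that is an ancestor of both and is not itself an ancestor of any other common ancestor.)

Ancestors of 1e7728f: {1e7728f, 3148ce2}.
Ancestors of 267a38a: {267a38a, 3148ce2}.
Common ancestors: {3148ce2}.
The only common ancestor is 3148ce2, so it is the merge base.

3148ce2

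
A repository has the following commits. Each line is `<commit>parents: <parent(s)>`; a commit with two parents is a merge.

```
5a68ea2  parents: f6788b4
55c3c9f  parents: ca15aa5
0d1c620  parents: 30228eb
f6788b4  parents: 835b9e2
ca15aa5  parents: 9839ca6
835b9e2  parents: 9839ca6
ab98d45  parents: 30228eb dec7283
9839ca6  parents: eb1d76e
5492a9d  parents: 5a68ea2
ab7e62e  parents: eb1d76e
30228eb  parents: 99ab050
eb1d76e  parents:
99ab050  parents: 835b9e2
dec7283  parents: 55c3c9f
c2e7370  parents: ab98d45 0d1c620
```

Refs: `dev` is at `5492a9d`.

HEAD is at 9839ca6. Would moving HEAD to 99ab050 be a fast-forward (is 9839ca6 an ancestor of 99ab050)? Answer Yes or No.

A fast-forward from 9839ca6 to 99ab050 is possible iff 9839ca6 is an ancestor of 99ab050.
Ancestors of 99ab050: {835b9e2, 9839ca6, 99ab050, eb1d76e}.
9839ca6 is among them, so fast-forward is possible.

Yes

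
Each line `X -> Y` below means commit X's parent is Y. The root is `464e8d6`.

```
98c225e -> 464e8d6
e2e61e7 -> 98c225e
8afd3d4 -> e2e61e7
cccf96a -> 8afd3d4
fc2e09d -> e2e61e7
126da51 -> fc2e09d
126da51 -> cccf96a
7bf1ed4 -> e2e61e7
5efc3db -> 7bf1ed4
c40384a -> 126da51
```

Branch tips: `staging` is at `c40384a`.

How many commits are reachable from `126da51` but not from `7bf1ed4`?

Reachable from 126da51: {126da51, 464e8d6, 8afd3d4, 98c225e, cccf96a, e2e61e7, fc2e09d}.
Reachable from 7bf1ed4: {464e8d6, 7bf1ed4, 98c225e, e2e61e7}.
In 126da51's history but not 7bf1ed4's: {126da51, 8afd3d4, cccf96a, fc2e09d} — 4 commits.

4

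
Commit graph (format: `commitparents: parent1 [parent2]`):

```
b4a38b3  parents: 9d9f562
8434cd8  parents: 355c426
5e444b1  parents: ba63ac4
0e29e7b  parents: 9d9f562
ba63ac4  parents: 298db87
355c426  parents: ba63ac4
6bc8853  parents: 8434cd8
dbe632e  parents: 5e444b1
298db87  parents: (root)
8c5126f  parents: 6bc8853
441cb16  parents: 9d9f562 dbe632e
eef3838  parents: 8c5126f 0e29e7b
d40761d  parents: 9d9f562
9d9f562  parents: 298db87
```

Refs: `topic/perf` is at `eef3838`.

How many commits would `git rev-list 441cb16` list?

6

Walking parent pointers from 441cb16: reachable set = {298db87, 441cb16, 5e444b1, 9d9f562, ba63ac4, dbe632e}.
That is 6 commits.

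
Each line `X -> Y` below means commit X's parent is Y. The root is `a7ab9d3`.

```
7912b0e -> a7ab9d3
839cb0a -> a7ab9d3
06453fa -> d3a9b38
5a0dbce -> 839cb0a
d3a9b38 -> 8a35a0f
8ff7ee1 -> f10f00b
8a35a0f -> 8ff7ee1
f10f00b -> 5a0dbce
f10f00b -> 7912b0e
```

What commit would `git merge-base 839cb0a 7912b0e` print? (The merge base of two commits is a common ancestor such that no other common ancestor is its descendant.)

a7ab9d3

Ancestors of 839cb0a: {839cb0a, a7ab9d3}.
Ancestors of 7912b0e: {7912b0e, a7ab9d3}.
Common ancestors: {a7ab9d3}.
The only common ancestor is a7ab9d3, so it is the merge base.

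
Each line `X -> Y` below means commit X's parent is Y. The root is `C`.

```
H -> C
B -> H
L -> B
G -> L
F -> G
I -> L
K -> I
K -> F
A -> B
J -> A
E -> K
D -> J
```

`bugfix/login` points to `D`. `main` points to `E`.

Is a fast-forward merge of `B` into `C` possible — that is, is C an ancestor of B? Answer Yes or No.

A fast-forward from C to B is possible iff C is an ancestor of B.
Ancestors of B: {B, C, H}.
C is among them, so fast-forward is possible.

Yes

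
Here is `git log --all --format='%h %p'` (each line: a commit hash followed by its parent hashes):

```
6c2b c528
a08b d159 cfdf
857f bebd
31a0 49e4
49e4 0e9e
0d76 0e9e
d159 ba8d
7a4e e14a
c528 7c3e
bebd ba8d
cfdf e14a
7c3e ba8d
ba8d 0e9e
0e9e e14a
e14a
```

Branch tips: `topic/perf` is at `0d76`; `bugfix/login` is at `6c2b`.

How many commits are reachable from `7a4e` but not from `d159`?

Reachable from 7a4e: {7a4e, e14a}.
Reachable from d159: {0e9e, ba8d, d159, e14a}.
In 7a4e's history but not d159's: {7a4e} — 1 commit.

1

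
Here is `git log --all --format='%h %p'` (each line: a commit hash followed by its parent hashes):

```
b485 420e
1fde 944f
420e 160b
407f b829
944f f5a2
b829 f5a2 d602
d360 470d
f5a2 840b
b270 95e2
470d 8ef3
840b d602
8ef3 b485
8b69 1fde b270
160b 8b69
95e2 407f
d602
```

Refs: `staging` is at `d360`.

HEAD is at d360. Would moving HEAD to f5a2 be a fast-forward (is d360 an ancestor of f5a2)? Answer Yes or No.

A fast-forward from d360 to f5a2 is possible iff d360 is an ancestor of f5a2.
Ancestors of f5a2: {840b, d602, f5a2}.
d360 is not among them, so fast-forward is not possible.

No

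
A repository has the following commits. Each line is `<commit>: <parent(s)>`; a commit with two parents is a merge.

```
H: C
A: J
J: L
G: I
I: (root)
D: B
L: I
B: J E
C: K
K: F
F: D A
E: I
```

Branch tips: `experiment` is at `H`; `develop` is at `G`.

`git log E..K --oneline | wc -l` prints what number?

7

Reachable from K: {A, B, D, E, F, I, J, K, L}.
Reachable from E: {E, I}.
In K's history but not E's: {A, B, D, F, J, K, L} — 7 commits.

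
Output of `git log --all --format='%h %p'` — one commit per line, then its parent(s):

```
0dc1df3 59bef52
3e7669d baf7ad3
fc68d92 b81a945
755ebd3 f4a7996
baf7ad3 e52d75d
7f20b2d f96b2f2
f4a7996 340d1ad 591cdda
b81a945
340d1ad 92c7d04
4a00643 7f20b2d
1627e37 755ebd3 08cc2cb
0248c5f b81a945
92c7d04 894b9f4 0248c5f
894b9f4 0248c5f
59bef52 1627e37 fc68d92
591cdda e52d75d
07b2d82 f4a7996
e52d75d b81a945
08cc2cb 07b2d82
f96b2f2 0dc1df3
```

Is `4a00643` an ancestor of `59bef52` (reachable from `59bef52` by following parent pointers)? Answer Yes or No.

No

Ancestors of 59bef52: {0248c5f, 07b2d82, 08cc2cb, 1627e37, 340d1ad, 591cdda, 59bef52, 755ebd3, 894b9f4, 92c7d04, b81a945, e52d75d, f4a7996, fc68d92}.
4a00643 is not in that set, so it is not an ancestor of 59bef52.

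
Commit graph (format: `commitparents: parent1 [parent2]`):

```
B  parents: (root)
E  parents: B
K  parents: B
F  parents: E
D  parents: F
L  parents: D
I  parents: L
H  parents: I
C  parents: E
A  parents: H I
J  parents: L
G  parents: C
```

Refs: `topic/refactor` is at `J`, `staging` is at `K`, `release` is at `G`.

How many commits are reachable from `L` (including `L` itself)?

Walking parent pointers from L: reachable set = {B, D, E, F, L}.
That is 5 commits.

5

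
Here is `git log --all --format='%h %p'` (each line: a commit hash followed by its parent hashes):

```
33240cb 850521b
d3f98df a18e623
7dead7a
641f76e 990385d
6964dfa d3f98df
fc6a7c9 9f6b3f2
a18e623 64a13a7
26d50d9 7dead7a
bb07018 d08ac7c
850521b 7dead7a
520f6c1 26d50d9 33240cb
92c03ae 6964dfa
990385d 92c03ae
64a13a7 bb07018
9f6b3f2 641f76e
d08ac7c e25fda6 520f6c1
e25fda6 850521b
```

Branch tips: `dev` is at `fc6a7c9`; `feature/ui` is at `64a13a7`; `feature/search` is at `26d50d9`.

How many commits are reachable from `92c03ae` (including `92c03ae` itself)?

13

Walking parent pointers from 92c03ae: reachable set = {26d50d9, 33240cb, 520f6c1, 64a13a7, 6964dfa, 7dead7a, 850521b, 92c03ae, a18e623, bb07018, d08ac7c, d3f98df, e25fda6}.
That is 13 commits.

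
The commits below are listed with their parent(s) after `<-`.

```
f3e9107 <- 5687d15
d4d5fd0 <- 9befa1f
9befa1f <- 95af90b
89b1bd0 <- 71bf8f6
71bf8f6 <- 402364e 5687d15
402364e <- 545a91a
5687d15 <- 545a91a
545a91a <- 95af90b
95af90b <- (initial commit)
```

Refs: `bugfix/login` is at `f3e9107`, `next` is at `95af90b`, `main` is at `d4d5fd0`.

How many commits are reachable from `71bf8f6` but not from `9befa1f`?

Reachable from 71bf8f6: {402364e, 545a91a, 5687d15, 71bf8f6, 95af90b}.
Reachable from 9befa1f: {95af90b, 9befa1f}.
In 71bf8f6's history but not 9befa1f's: {402364e, 545a91a, 5687d15, 71bf8f6} — 4 commits.

4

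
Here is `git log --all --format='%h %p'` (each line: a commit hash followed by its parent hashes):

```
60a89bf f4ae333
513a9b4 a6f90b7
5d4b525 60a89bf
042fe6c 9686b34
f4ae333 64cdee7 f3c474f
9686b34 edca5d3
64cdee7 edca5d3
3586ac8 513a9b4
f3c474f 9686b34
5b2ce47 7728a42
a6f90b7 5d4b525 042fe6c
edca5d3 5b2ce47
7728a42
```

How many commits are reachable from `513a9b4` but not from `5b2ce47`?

Reachable from 513a9b4: {042fe6c, 513a9b4, 5b2ce47, 5d4b525, 60a89bf, 64cdee7, 7728a42, 9686b34, a6f90b7, edca5d3, f3c474f, f4ae333}.
Reachable from 5b2ce47: {5b2ce47, 7728a42}.
In 513a9b4's history but not 5b2ce47's: {042fe6c, 513a9b4, 5d4b525, 60a89bf, 64cdee7, 9686b34, a6f90b7, edca5d3, f3c474f, f4ae333} — 10 commits.

10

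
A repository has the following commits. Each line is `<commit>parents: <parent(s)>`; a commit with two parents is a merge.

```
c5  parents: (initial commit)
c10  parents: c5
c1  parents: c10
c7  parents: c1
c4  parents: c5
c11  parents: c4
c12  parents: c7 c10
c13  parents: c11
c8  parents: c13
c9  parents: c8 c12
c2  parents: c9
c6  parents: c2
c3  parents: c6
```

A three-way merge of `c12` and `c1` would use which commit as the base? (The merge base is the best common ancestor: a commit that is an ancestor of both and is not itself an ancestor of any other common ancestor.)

Ancestors of c12: {c1, c10, c12, c5, c7}.
Ancestors of c1: {c1, c10, c5}.
Common ancestors: {c1, c10, c5}.
Among these, c1 is not an ancestor of any other common ancestor — it is the merge base.

c1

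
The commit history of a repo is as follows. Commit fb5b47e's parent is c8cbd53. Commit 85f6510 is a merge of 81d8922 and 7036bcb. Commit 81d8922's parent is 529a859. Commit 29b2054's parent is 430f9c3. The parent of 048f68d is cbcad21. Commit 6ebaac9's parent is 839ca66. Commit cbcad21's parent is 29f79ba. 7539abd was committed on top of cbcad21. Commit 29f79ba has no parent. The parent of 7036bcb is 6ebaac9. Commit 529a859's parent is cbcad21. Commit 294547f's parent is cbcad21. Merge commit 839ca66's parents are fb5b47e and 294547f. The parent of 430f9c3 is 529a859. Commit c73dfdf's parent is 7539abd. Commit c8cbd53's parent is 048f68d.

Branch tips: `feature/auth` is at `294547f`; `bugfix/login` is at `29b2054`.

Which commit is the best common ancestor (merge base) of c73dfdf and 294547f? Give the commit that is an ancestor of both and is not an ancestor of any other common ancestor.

Ancestors of c73dfdf: {29f79ba, 7539abd, c73dfdf, cbcad21}.
Ancestors of 294547f: {294547f, 29f79ba, cbcad21}.
Common ancestors: {29f79ba, cbcad21}.
Among these, cbcad21 is not an ancestor of any other common ancestor — it is the merge base.

cbcad21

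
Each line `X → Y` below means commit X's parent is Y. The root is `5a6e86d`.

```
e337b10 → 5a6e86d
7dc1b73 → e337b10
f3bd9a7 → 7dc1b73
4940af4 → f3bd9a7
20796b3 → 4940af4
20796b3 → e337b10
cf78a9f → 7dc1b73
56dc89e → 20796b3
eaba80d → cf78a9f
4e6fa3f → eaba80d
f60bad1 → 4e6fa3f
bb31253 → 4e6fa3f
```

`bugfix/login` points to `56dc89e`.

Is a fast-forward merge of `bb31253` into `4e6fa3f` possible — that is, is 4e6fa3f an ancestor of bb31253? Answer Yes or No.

A fast-forward from 4e6fa3f to bb31253 is possible iff 4e6fa3f is an ancestor of bb31253.
Ancestors of bb31253: {4e6fa3f, 5a6e86d, 7dc1b73, bb31253, cf78a9f, e337b10, eaba80d}.
4e6fa3f is among them, so fast-forward is possible.

Yes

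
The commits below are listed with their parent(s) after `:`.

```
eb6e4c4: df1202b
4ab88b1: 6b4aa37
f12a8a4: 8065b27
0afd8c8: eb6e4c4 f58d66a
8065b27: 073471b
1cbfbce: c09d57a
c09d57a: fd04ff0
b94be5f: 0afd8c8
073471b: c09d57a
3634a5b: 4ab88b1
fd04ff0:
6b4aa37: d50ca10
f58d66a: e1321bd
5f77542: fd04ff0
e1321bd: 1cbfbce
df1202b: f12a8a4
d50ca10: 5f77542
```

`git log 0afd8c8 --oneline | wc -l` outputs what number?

11

Walking parent pointers from 0afd8c8: reachable set = {073471b, 0afd8c8, 1cbfbce, 8065b27, c09d57a, df1202b, e1321bd, eb6e4c4, f12a8a4, f58d66a, fd04ff0}.
That is 11 commits.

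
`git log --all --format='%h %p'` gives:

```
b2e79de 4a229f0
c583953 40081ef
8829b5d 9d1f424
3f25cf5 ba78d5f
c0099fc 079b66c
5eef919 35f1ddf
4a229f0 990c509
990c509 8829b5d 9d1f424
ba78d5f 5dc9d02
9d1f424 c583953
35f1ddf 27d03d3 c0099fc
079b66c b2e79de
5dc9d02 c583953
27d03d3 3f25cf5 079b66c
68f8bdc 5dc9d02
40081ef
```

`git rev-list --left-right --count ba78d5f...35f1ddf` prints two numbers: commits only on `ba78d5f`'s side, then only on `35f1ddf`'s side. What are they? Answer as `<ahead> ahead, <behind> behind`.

Reachable from ba78d5f: {40081ef, 5dc9d02, ba78d5f, c583953}.
Reachable from 35f1ddf: {079b66c, 27d03d3, 35f1ddf, 3f25cf5, 40081ef, 4a229f0, 5dc9d02, 8829b5d, 990c509, 9d1f424, b2e79de, ba78d5f, c0099fc, c583953}.
Only in ba78d5f's history (ahead): {} — 0.
Only in 35f1ddf's history (behind): {079b66c, 27d03d3, 35f1ddf, 3f25cf5, 4a229f0, 8829b5d, 990c509, 9d1f424, b2e79de, c0099fc} — 10.

0 ahead, 10 behind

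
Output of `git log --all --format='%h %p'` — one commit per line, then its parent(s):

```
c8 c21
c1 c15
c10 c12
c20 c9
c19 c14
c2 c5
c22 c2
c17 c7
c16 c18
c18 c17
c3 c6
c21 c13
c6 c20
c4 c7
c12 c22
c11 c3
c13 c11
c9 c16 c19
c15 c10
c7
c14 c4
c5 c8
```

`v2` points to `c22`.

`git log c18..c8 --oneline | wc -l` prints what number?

Reachable from c8: {c11, c13, c14, c16, c17, c18, c19, c20, c21, c3, c4, c6, c7, c8, c9}.
Reachable from c18: {c17, c18, c7}.
In c8's history but not c18's: {c11, c13, c14, c16, c19, c20, c21, c3, c4, c6, c8, c9} — 12 commits.

12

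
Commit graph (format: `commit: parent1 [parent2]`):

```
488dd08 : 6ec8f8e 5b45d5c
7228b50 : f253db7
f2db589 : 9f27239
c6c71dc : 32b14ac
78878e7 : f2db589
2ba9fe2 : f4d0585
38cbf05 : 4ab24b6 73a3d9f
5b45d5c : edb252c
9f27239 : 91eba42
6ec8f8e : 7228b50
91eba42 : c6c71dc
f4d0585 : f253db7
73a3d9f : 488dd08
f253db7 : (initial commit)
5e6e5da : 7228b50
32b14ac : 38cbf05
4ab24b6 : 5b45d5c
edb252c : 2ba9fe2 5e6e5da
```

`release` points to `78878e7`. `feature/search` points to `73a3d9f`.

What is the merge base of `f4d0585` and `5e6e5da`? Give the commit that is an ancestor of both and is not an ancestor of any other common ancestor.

Ancestors of f4d0585: {f253db7, f4d0585}.
Ancestors of 5e6e5da: {5e6e5da, 7228b50, f253db7}.
Common ancestors: {f253db7}.
The only common ancestor is f253db7, so it is the merge base.

f253db7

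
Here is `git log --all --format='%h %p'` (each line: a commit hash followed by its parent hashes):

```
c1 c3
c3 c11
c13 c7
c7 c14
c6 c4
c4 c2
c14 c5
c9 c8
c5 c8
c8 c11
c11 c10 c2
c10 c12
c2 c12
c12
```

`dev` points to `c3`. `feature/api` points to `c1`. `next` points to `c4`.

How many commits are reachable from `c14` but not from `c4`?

5

Reachable from c14: {c10, c11, c12, c14, c2, c5, c8}.
Reachable from c4: {c12, c2, c4}.
In c14's history but not c4's: {c10, c11, c14, c5, c8} — 5 commits.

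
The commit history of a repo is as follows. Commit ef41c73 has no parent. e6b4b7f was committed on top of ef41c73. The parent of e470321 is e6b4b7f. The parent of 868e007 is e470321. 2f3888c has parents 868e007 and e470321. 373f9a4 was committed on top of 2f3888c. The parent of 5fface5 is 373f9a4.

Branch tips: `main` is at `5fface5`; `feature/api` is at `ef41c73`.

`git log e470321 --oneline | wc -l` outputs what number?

3

Walking parent pointers from e470321: reachable set = {e470321, e6b4b7f, ef41c73}.
That is 3 commits.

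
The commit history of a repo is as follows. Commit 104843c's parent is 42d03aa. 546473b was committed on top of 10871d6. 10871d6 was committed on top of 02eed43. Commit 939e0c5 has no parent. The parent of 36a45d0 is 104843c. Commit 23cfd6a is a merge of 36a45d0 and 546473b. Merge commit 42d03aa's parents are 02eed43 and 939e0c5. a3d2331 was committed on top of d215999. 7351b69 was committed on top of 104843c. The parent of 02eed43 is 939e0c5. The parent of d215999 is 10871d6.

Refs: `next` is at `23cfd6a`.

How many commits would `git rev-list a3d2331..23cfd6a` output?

Reachable from 23cfd6a: {02eed43, 104843c, 10871d6, 23cfd6a, 36a45d0, 42d03aa, 546473b, 939e0c5}.
Reachable from a3d2331: {02eed43, 10871d6, 939e0c5, a3d2331, d215999}.
In 23cfd6a's history but not a3d2331's: {104843c, 23cfd6a, 36a45d0, 42d03aa, 546473b} — 5 commits.

5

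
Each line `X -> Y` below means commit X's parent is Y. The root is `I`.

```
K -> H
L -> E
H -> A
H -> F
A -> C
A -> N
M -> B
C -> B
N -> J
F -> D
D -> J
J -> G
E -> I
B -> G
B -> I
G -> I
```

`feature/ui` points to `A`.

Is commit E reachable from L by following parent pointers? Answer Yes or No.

Yes

Ancestors of L (commits reachable by following parents): {E, I, L}.
E is in that set, so it is an ancestor of L.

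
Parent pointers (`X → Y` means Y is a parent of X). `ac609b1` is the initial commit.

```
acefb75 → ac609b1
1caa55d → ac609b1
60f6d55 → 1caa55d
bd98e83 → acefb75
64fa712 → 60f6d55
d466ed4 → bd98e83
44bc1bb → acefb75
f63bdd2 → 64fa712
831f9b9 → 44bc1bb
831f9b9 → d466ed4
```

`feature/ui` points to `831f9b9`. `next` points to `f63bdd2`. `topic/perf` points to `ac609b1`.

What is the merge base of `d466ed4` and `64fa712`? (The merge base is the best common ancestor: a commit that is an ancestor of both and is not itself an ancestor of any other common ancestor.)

Ancestors of d466ed4: {ac609b1, acefb75, bd98e83, d466ed4}.
Ancestors of 64fa712: {1caa55d, 60f6d55, 64fa712, ac609b1}.
Common ancestors: {ac609b1}.
The only common ancestor is ac609b1, so it is the merge base.

ac609b1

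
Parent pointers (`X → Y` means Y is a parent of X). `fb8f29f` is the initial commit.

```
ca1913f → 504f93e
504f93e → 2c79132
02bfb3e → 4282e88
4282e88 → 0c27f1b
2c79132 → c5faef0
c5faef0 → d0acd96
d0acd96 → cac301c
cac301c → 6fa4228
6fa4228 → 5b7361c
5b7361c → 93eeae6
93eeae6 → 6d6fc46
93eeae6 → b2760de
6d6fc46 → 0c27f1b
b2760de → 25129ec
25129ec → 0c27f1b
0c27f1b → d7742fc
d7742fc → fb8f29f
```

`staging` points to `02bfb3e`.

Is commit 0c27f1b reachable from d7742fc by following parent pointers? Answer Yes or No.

No

Ancestors of d7742fc: {d7742fc, fb8f29f}.
0c27f1b is not in that set, so it is not an ancestor of d7742fc.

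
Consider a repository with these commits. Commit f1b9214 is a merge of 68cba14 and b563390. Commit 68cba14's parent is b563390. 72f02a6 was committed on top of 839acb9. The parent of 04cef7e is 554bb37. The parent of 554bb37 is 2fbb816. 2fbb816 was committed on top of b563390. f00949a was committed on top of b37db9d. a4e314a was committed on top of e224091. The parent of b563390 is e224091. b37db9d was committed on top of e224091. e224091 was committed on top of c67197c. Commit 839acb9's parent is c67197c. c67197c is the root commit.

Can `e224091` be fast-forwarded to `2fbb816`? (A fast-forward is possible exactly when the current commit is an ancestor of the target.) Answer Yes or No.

Yes

A fast-forward from e224091 to 2fbb816 is possible iff e224091 is an ancestor of 2fbb816.
Ancestors of 2fbb816: {2fbb816, b563390, c67197c, e224091}.
e224091 is among them, so fast-forward is possible.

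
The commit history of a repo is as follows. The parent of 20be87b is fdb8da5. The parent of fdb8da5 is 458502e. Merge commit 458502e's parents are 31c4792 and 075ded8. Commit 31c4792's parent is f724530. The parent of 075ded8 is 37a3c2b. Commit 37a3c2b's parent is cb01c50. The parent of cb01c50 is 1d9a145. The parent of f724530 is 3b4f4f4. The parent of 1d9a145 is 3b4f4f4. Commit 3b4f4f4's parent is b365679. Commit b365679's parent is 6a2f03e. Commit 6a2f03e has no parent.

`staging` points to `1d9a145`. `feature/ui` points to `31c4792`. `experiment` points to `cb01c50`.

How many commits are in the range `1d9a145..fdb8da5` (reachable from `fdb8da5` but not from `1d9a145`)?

7

Reachable from fdb8da5: {075ded8, 1d9a145, 31c4792, 37a3c2b, 3b4f4f4, 458502e, 6a2f03e, b365679, cb01c50, f724530, fdb8da5}.
Reachable from 1d9a145: {1d9a145, 3b4f4f4, 6a2f03e, b365679}.
In fdb8da5's history but not 1d9a145's: {075ded8, 31c4792, 37a3c2b, 458502e, cb01c50, f724530, fdb8da5} — 7 commits.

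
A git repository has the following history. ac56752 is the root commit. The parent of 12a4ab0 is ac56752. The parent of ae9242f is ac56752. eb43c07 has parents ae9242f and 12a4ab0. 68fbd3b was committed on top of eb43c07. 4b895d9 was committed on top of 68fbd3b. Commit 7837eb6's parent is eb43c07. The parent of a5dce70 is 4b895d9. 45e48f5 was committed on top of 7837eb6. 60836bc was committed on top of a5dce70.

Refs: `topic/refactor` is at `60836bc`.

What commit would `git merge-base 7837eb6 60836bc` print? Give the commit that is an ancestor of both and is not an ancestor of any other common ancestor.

Ancestors of 7837eb6: {12a4ab0, 7837eb6, ac56752, ae9242f, eb43c07}.
Ancestors of 60836bc: {12a4ab0, 4b895d9, 60836bc, 68fbd3b, a5dce70, ac56752, ae9242f, eb43c07}.
Common ancestors: {12a4ab0, ac56752, ae9242f, eb43c07}.
Among these, eb43c07 is not an ancestor of any other common ancestor — it is the merge base.

eb43c07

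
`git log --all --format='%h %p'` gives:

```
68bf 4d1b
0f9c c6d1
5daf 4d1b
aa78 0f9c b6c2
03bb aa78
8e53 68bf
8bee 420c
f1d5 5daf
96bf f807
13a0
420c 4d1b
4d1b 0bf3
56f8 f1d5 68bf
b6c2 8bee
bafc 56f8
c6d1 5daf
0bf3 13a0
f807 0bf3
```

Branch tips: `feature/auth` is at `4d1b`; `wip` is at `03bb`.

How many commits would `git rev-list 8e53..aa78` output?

7

Reachable from aa78: {0bf3, 0f9c, 13a0, 420c, 4d1b, 5daf, 8bee, aa78, b6c2, c6d1}.
Reachable from 8e53: {0bf3, 13a0, 4d1b, 68bf, 8e53}.
In aa78's history but not 8e53's: {0f9c, 420c, 5daf, 8bee, aa78, b6c2, c6d1} — 7 commits.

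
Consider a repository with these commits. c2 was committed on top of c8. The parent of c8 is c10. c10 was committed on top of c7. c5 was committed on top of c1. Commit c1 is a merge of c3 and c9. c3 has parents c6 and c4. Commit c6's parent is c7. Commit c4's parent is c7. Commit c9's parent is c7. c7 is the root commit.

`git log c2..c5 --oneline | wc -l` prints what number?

6

Reachable from c5: {c1, c3, c4, c5, c6, c7, c9}.
Reachable from c2: {c10, c2, c7, c8}.
In c5's history but not c2's: {c1, c3, c4, c5, c6, c9} — 6 commits.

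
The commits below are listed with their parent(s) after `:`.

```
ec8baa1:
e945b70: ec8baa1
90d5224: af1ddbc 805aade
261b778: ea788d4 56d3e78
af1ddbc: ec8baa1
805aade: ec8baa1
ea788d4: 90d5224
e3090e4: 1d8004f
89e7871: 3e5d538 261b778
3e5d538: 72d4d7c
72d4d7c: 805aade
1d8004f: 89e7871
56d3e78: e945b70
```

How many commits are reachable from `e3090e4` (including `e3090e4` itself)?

13

Walking parent pointers from e3090e4: reachable set = {1d8004f, 261b778, 3e5d538, 56d3e78, 72d4d7c, 805aade, 89e7871, 90d5224, af1ddbc, e3090e4, e945b70, ea788d4, ec8baa1}.
That is 13 commits.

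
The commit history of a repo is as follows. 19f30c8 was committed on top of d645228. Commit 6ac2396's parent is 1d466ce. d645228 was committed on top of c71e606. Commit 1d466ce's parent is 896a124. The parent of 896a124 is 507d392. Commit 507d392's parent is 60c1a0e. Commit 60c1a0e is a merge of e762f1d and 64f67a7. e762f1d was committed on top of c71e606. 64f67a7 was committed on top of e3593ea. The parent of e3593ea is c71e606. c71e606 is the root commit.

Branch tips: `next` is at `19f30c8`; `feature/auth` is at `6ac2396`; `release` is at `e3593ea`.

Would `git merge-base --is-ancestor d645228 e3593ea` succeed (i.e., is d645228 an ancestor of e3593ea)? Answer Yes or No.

No

Ancestors of e3593ea: {c71e606, e3593ea}.
d645228 is not in that set, so it is not an ancestor of e3593ea.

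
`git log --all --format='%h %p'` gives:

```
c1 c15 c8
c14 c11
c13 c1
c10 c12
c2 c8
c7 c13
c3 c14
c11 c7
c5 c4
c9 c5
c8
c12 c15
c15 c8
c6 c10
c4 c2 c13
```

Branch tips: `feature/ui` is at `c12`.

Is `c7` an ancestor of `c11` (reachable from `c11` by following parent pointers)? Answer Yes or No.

Ancestors of c11 (commits reachable by following parents): {c1, c11, c13, c15, c7, c8}.
c7 is in that set, so it is an ancestor of c11.

Yes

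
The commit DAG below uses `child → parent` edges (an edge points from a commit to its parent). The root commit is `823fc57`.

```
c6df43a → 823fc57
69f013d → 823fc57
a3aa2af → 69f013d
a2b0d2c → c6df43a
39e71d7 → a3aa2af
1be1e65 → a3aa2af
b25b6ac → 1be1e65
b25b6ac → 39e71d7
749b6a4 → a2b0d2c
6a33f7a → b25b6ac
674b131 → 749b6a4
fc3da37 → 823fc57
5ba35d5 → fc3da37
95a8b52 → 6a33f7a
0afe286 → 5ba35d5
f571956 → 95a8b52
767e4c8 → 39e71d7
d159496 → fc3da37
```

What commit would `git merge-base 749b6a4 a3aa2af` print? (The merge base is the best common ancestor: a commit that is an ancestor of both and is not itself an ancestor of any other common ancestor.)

Ancestors of 749b6a4: {749b6a4, 823fc57, a2b0d2c, c6df43a}.
Ancestors of a3aa2af: {69f013d, 823fc57, a3aa2af}.
Common ancestors: {823fc57}.
The only common ancestor is 823fc57, so it is the merge base.

823fc57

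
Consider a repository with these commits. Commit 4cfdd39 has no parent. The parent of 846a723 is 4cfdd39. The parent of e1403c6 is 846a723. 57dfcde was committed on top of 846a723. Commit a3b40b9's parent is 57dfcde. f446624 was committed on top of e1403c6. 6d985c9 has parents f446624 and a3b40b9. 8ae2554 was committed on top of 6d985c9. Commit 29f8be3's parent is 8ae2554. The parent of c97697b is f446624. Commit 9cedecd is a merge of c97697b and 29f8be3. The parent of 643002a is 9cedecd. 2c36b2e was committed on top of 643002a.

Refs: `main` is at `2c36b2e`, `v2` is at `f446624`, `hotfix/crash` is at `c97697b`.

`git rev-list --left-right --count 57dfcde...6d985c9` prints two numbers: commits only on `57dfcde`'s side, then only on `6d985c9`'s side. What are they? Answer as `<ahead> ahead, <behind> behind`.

Reachable from 57dfcde: {4cfdd39, 57dfcde, 846a723}.
Reachable from 6d985c9: {4cfdd39, 57dfcde, 6d985c9, 846a723, a3b40b9, e1403c6, f446624}.
Only in 57dfcde's history (ahead): {} — 0.
Only in 6d985c9's history (behind): {6d985c9, a3b40b9, e1403c6, f446624} — 4.

0 ahead, 4 behind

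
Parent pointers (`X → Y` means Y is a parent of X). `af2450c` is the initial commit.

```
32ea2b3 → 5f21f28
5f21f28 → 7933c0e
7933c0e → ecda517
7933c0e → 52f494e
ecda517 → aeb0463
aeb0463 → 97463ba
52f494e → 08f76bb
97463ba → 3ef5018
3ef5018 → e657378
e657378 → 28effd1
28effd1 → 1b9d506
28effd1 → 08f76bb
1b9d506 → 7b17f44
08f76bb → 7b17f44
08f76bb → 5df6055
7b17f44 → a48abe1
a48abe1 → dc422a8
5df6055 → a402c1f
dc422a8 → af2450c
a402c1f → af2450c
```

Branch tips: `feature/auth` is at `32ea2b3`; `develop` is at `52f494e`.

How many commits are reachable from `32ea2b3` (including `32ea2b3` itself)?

Walking parent pointers from 32ea2b3: reachable set = {08f76bb, 1b9d506, 28effd1, 32ea2b3, 3ef5018, 52f494e, 5df6055, 5f21f28, 7933c0e, 7b17f44, 97463ba, a402c1f, a48abe1, aeb0463, af2450c, dc422a8, e657378, ecda517}.
That is 18 commits.

18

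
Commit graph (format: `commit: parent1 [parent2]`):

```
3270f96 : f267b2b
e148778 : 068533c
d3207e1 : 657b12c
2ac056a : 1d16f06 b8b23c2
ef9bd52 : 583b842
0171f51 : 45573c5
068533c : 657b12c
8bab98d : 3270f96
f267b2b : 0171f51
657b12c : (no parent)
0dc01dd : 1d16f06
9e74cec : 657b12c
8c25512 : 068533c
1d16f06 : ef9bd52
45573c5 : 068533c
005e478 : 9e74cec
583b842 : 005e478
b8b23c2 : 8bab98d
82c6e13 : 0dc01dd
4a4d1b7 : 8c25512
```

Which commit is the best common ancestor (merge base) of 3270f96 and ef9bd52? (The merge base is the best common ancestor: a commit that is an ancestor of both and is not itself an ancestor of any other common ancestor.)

657b12c

Ancestors of 3270f96: {0171f51, 068533c, 3270f96, 45573c5, 657b12c, f267b2b}.
Ancestors of ef9bd52: {005e478, 583b842, 657b12c, 9e74cec, ef9bd52}.
Common ancestors: {657b12c}.
The only common ancestor is 657b12c, so it is the merge base.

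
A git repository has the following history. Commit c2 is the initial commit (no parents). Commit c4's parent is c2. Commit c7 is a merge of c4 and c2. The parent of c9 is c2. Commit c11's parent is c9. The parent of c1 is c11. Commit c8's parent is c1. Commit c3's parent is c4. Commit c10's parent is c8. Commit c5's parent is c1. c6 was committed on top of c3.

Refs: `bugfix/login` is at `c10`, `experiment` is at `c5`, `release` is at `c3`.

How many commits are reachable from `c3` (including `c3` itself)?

3

Walking parent pointers from c3: reachable set = {c2, c3, c4}.
That is 3 commits.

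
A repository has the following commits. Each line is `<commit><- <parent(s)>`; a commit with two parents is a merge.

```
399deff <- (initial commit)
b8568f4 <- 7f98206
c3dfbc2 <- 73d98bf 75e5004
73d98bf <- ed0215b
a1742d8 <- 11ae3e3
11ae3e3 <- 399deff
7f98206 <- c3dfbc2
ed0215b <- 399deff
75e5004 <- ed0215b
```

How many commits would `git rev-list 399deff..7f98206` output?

Reachable from 7f98206: {399deff, 73d98bf, 75e5004, 7f98206, c3dfbc2, ed0215b}.
Reachable from 399deff: {399deff}.
In 7f98206's history but not 399deff's: {73d98bf, 75e5004, 7f98206, c3dfbc2, ed0215b} — 5 commits.

5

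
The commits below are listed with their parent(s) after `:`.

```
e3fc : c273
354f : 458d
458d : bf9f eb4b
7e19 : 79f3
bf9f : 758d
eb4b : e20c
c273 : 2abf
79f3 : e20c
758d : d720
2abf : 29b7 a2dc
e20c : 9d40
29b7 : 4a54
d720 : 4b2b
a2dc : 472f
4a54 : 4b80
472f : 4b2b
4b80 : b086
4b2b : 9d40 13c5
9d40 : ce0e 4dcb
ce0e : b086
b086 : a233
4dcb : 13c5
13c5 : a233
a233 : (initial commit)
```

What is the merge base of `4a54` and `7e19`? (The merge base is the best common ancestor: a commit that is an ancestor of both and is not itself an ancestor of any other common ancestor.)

Ancestors of 4a54: {4a54, 4b80, a233, b086}.
Ancestors of 7e19: {13c5, 4dcb, 79f3, 7e19, 9d40, a233, b086, ce0e, e20c}.
Common ancestors: {a233, b086}.
Among these, b086 is not an ancestor of any other common ancestor — it is the merge base.

b086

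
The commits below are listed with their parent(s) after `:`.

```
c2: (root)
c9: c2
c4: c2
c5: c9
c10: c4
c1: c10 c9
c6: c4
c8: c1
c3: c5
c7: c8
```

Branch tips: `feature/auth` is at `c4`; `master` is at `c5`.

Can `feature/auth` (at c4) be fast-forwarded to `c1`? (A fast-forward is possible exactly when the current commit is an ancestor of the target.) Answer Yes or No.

Yes

A fast-forward from c4 to c1 is possible iff c4 is an ancestor of c1.
Ancestors of c1: {c1, c10, c2, c4, c9}.
c4 is among them, so fast-forward is possible.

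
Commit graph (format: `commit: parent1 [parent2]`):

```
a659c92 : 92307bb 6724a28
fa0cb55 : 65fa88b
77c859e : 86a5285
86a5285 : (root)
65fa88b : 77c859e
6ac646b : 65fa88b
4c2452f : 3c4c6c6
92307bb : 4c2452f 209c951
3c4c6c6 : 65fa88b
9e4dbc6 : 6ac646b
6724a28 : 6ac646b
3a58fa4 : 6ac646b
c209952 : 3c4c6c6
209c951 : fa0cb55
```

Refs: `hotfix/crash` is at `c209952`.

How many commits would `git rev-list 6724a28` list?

Walking parent pointers from 6724a28: reachable set = {65fa88b, 6724a28, 6ac646b, 77c859e, 86a5285}.
That is 5 commits.

5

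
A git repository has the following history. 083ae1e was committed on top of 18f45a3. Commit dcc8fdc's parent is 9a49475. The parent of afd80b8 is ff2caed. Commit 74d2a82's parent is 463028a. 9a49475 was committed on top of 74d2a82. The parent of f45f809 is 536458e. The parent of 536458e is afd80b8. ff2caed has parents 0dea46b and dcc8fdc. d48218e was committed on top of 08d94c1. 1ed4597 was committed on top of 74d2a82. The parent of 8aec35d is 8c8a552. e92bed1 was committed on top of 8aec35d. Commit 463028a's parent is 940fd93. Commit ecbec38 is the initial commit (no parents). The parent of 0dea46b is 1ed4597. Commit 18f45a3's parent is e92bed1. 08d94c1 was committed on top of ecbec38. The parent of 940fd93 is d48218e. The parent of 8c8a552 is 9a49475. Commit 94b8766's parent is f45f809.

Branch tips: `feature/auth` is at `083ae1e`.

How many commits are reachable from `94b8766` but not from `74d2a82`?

9

Reachable from 94b8766: {08d94c1, 0dea46b, 1ed4597, 463028a, 536458e, 74d2a82, 940fd93, 94b8766, 9a49475, afd80b8, d48218e, dcc8fdc, ecbec38, f45f809, ff2caed}.
Reachable from 74d2a82: {08d94c1, 463028a, 74d2a82, 940fd93, d48218e, ecbec38}.
In 94b8766's history but not 74d2a82's: {0dea46b, 1ed4597, 536458e, 94b8766, 9a49475, afd80b8, dcc8fdc, f45f809, ff2caed} — 9 commits.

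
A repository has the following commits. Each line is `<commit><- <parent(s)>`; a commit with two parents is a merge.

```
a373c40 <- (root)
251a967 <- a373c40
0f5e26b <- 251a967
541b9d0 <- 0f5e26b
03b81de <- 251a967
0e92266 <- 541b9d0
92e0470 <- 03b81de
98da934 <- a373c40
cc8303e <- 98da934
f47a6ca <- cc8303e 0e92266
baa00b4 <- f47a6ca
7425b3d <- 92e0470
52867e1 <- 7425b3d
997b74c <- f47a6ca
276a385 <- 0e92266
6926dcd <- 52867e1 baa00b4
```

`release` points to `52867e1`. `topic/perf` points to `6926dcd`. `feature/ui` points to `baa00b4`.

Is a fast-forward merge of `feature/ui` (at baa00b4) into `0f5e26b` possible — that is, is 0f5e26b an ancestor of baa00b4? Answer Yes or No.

Yes

A fast-forward from 0f5e26b to baa00b4 is possible iff 0f5e26b is an ancestor of baa00b4.
Ancestors of baa00b4: {0e92266, 0f5e26b, 251a967, 541b9d0, 98da934, a373c40, baa00b4, cc8303e, f47a6ca}.
0f5e26b is among them, so fast-forward is possible.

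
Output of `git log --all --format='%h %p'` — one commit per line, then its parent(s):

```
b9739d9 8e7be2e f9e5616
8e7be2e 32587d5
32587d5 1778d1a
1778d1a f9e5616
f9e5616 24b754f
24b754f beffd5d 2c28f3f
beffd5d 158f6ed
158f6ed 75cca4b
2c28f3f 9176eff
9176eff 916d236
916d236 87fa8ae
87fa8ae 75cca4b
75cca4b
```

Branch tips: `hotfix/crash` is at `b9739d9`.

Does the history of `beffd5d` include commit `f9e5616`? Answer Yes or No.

Ancestors of beffd5d: {158f6ed, 75cca4b, beffd5d}.
f9e5616 is not in that set, so it is not an ancestor of beffd5d.

No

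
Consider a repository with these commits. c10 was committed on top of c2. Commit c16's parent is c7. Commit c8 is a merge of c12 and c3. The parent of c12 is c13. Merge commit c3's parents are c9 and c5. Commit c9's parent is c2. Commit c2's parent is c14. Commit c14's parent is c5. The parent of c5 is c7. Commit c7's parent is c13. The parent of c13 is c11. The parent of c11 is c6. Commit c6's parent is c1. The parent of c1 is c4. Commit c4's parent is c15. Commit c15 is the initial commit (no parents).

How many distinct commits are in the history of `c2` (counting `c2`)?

Walking parent pointers from c2: reachable set = {c1, c11, c13, c14, c15, c2, c4, c5, c6, c7}.
That is 10 commits.

10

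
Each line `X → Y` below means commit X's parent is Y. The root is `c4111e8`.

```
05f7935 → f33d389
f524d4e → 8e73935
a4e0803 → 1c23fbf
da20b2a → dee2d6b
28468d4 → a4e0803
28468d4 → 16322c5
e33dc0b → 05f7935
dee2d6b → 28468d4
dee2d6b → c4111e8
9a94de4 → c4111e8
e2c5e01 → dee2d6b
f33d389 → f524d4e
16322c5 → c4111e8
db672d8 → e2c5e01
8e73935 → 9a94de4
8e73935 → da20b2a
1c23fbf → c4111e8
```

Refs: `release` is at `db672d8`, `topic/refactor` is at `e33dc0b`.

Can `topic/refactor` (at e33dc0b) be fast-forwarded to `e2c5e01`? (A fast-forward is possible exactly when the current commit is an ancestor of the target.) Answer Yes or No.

No

A fast-forward from e33dc0b to e2c5e01 is possible iff e33dc0b is an ancestor of e2c5e01.
Ancestors of e2c5e01: {16322c5, 1c23fbf, 28468d4, a4e0803, c4111e8, dee2d6b, e2c5e01}.
e33dc0b is not among them, so fast-forward is not possible.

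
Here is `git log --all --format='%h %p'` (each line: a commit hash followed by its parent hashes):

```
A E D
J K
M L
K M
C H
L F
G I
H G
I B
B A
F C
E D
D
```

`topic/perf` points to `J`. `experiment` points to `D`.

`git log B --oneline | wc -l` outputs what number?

Walking parent pointers from B: reachable set = {A, B, D, E}.
That is 4 commits.

4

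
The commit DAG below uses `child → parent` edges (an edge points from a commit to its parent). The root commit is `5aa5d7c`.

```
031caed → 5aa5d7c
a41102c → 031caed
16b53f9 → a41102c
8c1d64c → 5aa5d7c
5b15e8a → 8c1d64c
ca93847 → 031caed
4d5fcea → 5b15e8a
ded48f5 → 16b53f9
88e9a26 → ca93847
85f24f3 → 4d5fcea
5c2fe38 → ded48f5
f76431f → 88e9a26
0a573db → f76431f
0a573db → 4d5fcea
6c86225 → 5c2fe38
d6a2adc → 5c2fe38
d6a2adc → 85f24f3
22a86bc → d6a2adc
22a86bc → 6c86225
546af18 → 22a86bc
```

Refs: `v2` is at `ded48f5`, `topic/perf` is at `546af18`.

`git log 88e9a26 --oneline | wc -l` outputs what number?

Walking parent pointers from 88e9a26: reachable set = {031caed, 5aa5d7c, 88e9a26, ca93847}.
That is 4 commits.

4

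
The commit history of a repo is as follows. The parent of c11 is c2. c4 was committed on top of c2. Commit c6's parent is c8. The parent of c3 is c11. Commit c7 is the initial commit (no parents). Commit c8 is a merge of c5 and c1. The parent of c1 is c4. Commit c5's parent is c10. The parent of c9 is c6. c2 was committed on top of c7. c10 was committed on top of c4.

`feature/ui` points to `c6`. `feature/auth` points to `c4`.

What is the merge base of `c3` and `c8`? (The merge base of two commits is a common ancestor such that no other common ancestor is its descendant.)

Ancestors of c3: {c11, c2, c3, c7}.
Ancestors of c8: {c1, c10, c2, c4, c5, c7, c8}.
Common ancestors: {c2, c7}.
Among these, c2 is not an ancestor of any other common ancestor — it is the merge base.

c2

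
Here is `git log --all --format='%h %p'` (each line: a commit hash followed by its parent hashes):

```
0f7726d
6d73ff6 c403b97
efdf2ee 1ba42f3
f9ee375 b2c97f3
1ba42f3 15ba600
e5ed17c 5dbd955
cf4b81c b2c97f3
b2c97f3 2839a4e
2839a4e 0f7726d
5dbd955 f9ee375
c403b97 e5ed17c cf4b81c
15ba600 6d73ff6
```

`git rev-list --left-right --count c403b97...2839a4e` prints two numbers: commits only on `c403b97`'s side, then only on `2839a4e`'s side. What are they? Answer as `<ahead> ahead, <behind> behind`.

6 ahead, 0 behind

Reachable from c403b97: {0f7726d, 2839a4e, 5dbd955, b2c97f3, c403b97, cf4b81c, e5ed17c, f9ee375}.
Reachable from 2839a4e: {0f7726d, 2839a4e}.
Only in c403b97's history (ahead): {5dbd955, b2c97f3, c403b97, cf4b81c, e5ed17c, f9ee375} — 6.
Only in 2839a4e's history (behind): {} — 0.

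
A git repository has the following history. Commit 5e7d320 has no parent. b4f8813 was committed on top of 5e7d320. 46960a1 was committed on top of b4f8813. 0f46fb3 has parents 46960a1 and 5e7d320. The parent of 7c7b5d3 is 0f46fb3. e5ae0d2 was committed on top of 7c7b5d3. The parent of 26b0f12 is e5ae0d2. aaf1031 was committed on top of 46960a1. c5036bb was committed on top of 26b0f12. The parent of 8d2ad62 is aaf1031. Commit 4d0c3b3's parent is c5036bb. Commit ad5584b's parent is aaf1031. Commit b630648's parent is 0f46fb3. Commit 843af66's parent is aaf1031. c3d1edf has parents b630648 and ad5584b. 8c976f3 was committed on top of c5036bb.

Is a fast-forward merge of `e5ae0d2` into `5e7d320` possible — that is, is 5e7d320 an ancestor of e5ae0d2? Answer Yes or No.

A fast-forward from 5e7d320 to e5ae0d2 is possible iff 5e7d320 is an ancestor of e5ae0d2.
Ancestors of e5ae0d2: {0f46fb3, 46960a1, 5e7d320, 7c7b5d3, b4f8813, e5ae0d2}.
5e7d320 is among them, so fast-forward is possible.

Yes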